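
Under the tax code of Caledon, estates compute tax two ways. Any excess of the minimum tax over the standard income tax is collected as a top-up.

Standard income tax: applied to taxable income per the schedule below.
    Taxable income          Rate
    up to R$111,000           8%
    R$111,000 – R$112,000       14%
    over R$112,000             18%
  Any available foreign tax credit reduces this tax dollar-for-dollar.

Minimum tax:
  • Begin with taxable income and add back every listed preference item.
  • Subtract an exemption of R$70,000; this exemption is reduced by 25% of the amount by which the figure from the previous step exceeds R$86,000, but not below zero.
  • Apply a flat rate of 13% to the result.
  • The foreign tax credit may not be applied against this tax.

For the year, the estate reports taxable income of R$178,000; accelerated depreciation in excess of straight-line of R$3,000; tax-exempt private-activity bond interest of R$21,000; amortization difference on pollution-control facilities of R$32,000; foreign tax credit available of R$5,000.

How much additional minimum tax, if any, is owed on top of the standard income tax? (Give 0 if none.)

R$10,230

Minimum tax:
  Adjusted income: R$178,000 + R$3,000 + R$21,000 + R$32,000 = R$234,000
  Exemption: R$70,000 − 25% × (R$234,000 − R$86,000) = R$70,000 − R$37,000 = R$33,000
  Base: R$234,000 − R$33,000 = R$201,000
  R$201,000 × 13% = R$26,130

Standard income tax:
  R$111,000 × 8% = R$8,880
  R$1,000 × 14% = R$140
  R$66,000 × 18% = R$11,880
  → R$20,900
  Less foreign tax credit R$5,000 → R$15,900

Excess of minimum tax over standard income tax: R$26,130 − R$15,900 = R$10,230.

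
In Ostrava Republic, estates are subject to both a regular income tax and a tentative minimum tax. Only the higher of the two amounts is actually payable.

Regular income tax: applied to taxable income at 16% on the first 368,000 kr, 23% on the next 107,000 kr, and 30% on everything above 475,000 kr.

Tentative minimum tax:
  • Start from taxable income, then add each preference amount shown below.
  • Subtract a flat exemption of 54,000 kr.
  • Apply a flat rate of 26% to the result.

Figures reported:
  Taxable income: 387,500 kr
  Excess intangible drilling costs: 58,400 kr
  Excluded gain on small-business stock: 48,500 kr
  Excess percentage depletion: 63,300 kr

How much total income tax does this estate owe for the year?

130,962 kr

Regular income tax:
  368,000 kr × 16% = 58,880 kr
  19,500 kr × 23% = 4,485 kr
  → 63,365 kr

Tentative minimum tax:
  Adjusted income: 387,500 kr + 58,400 kr + 48,500 kr + 63,300 kr = 557,700 kr
  Less exemption 54,000 kr → base 503,700 kr
  503,700 kr × 26% = 130,962 kr

130,962 kr > 63,365 kr, so the tentative minimum tax is the binding amount.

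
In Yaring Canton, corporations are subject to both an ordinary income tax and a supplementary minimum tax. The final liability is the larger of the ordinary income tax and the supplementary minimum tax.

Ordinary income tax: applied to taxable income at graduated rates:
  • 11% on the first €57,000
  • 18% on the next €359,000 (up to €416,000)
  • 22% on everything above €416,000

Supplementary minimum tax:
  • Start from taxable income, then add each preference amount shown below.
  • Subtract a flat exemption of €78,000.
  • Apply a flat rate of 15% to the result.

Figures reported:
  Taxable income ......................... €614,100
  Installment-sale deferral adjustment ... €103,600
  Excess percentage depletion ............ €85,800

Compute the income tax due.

€114,472

Supplementary minimum tax:
  Adjusted income: €614,100 + €103,600 + €85,800 = €803,500
  Less exemption €78,000 → base €725,500
  €725,500 × 15% = €108,825

Ordinary income tax:
  €57,000 × 11% = €6,270
  €359,000 × 18% = €64,620
  €198,100 × 22% = €43,582
  → €114,472

€114,472 > €108,825, so the ordinary income tax governs.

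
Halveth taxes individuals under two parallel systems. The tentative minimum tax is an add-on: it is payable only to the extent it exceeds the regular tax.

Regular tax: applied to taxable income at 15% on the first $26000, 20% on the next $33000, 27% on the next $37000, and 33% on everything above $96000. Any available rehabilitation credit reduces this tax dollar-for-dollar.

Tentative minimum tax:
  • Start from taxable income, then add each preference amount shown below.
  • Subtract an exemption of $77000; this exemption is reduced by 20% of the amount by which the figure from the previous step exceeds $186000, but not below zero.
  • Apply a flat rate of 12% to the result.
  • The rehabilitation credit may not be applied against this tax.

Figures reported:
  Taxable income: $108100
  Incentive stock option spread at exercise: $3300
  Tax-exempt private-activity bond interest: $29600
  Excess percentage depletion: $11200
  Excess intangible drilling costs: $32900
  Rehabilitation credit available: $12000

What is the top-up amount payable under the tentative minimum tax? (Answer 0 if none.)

Regular tax:
  $26000 × 15% = $3900
  $33000 × 20% = $6600
  $37000 × 27% = $9990
  $12100 × 33% = $3993
  → $24483
  Less rehabilitation credit $12000 → $12483

Tentative minimum tax:
  Adjusted income: $108100 + $3300 + $29600 + $11200 + $32900 = $185100
  Exemption: $185100 ≤ $186000, so full $77000 applies
  Base: $185100 − $77000 = $108100
  $108100 × 12% = $12972

Excess of tentative minimum tax over regular tax: $12972 − $12483 = $489.

$489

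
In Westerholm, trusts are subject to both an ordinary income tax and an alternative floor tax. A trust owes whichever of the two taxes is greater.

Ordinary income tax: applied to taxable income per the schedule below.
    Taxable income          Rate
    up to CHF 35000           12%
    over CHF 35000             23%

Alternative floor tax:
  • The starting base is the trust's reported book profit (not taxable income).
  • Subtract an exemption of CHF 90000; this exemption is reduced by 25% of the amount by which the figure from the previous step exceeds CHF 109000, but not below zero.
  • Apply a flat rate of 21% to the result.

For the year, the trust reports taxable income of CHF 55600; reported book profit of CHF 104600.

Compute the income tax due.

Ordinary income tax:
  CHF 35000 × 12% = CHF 4200
  CHF 20600 × 23% = CHF 4738
  → CHF 8938

Alternative floor tax:
  Base (reported book profit): CHF 104600
  Exemption: CHF 104600 ≤ CHF 109000, so full CHF 90000 applies
  Base: CHF 104600 − CHF 90000 = CHF 14600
  CHF 14600 × 21% = CHF 3066

CHF 8938 > CHF 3066, so the ordinary income tax governs.

CHF 8938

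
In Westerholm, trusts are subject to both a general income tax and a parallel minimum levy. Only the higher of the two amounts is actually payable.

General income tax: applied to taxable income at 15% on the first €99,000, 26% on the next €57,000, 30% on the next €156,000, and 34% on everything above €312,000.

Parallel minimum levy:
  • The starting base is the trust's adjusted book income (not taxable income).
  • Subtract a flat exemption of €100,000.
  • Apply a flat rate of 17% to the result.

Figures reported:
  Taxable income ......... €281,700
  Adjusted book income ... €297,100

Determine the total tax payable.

€67,380

Parallel minimum levy:
  Base (adjusted book income): €297,100
  Less exemption €100,000 → base €197,100
  €197,100 × 17% = €33,507

General income tax:
  €99,000 × 15% = €14,850
  €57,000 × 26% = €14,820
  €125,700 × 30% = €37,710
  → €67,380

€67,380 > €33,507, so the general income tax governs.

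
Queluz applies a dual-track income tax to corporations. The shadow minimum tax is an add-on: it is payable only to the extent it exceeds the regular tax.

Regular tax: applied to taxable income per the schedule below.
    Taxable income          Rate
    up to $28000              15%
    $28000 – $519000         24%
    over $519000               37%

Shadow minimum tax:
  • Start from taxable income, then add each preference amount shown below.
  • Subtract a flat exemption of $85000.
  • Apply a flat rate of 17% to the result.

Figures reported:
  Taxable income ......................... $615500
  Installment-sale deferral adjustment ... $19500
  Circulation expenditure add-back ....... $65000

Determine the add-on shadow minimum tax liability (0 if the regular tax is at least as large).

$0

Regular tax:
  $28000 × 15% = $4200
  $491000 × 24% = $117840
  $96500 × 37% = $35705
  → $157745

Shadow minimum tax:
  Adjusted income: $615500 + $19500 + $65000 = $700000
  Less exemption $85000 → base $615000
  $615000 × 17% = $104550

$104550 ≤ $157745, so no add-on is due.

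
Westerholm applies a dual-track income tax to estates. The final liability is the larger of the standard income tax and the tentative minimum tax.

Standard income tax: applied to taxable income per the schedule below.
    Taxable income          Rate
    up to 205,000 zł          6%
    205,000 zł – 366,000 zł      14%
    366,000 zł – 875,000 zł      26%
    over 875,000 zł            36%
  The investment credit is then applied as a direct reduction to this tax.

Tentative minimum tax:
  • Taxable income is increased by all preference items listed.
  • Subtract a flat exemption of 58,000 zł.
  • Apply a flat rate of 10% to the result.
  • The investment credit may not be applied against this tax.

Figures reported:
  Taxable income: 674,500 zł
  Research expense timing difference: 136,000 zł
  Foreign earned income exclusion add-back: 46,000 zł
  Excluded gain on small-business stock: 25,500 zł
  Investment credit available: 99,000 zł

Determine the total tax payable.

Standard income tax:
  205,000 zł × 6% = 12,300 zł
  161,000 zł × 14% = 22,540 zł
  308,500 zł × 26% = 80,210 zł
  → 115,050 zł
  Less investment credit 99,000 zł → 16,050 zł

Tentative minimum tax:
  Adjusted income: 674,500 zł + 136,000 zł + 46,000 zł + 25,500 zł = 882,000 zł
  Less exemption 58,000 zł → base 824,000 zł
  824,000 zł × 10% = 82,400 zł

82,400 zł > 16,050 zł, so the tentative minimum tax is the binding amount.

82,400 zł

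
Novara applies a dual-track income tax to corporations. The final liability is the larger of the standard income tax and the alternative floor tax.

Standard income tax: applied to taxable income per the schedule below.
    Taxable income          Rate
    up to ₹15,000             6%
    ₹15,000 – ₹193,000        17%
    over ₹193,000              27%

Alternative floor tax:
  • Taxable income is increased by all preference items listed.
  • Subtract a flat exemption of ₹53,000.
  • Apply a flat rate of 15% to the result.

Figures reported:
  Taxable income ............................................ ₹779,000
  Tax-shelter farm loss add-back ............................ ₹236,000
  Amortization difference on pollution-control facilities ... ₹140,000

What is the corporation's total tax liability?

₹189,380

Alternative floor tax:
  Adjusted income: ₹779,000 + ₹236,000 + ₹140,000 = ₹1,155,000
  Less exemption ₹53,000 → base ₹1,102,000
  ₹1,102,000 × 15% = ₹165,300

Standard income tax:
  ₹15,000 × 6% = ₹900
  ₹178,000 × 17% = ₹30,260
  ₹586,000 × 27% = ₹158,220
  → ₹189,380

₹189,380 > ₹165,300, so the standard income tax governs.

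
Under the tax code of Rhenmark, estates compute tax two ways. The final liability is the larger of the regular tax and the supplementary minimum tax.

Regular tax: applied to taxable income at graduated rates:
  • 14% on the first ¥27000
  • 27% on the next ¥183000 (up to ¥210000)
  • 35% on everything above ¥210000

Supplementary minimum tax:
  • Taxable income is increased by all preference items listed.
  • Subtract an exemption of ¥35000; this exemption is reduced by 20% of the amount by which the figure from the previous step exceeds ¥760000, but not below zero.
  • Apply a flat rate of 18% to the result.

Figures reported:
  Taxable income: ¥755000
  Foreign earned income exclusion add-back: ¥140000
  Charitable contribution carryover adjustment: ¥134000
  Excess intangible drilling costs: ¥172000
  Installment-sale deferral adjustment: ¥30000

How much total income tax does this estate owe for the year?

¥243940

Supplementary minimum tax:
  Adjusted income: ¥755000 + ¥140000 + ¥134000 + ¥172000 + ¥30000 = ¥1231000
  Exemption: 20% × (¥1231000 − ¥760000) = ¥94200 ≥ ¥35000, so the exemption is fully phased out
  Base: ¥1231000 − ¥0 = ¥1231000
  ¥1231000 × 18% = ¥221580

Regular tax:
  ¥27000 × 14% = ¥3780
  ¥183000 × 27% = ¥49410
  ¥545000 × 35% = ¥190750
  → ¥243940

¥243940 > ¥221580, so the regular tax governs.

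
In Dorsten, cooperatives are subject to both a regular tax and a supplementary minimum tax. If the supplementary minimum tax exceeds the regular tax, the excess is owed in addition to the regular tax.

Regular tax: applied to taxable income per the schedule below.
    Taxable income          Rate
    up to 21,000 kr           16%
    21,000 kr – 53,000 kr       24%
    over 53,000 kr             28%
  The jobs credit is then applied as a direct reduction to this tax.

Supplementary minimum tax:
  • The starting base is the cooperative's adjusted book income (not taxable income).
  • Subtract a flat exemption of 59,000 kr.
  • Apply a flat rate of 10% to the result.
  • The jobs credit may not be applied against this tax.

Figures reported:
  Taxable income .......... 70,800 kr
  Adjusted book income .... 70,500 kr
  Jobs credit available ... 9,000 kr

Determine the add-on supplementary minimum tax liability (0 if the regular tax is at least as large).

Regular tax:
  21,000 kr × 16% = 3,360 kr
  32,000 kr × 24% = 7,680 kr
  17,800 kr × 28% = 4,984 kr
  → 16,024 kr
  Less jobs credit 9,000 kr → 7,024 kr

Supplementary minimum tax:
  Base (adjusted book income): 70,500 kr
  Less exemption 59,000 kr → base 11,500 kr
  11,500 kr × 10% = 1,150 kr

1,150 kr ≤ 7,024 kr, so no add-on is due.

0 kr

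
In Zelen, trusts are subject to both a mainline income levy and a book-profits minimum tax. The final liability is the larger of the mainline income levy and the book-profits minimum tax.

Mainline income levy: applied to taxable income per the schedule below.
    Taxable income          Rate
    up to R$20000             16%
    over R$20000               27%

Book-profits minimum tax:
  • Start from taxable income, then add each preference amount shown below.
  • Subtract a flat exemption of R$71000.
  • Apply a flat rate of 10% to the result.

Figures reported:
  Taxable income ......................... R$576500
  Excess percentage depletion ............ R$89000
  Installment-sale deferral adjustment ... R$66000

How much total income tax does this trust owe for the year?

Book-profits minimum tax:
  Adjusted income: R$576500 + R$89000 + R$66000 = R$731500
  Less exemption R$71000 → base R$660500
  R$660500 × 10% = R$66050

Mainline income levy:
  R$20000 × 16% = R$3200
  R$556500 × 27% = R$150255
  → R$153455

R$153455 > R$66050, so the mainline income levy governs.

R$153455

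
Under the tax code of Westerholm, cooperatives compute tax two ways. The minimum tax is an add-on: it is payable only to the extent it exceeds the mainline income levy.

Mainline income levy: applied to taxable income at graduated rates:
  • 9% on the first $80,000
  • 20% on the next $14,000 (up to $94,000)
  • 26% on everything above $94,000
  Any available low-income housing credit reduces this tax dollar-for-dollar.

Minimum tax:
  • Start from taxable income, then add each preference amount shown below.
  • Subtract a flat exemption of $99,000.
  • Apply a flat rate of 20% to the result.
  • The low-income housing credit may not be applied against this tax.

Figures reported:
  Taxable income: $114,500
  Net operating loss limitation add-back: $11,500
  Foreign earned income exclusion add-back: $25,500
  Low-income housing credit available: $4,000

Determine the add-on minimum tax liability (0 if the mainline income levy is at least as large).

$0

Minimum tax:
  Adjusted income: $114,500 + $11,500 + $25,500 = $151,500
  Less exemption $99,000 → base $52,500
  $52,500 × 20% = $10,500

Mainline income levy:
  $80,000 × 9% = $7,200
  $14,000 × 20% = $2,800
  $20,500 × 26% = $5,330
  → $15,330
  Less low-income housing credit $4,000 → $11,330

$10,500 ≤ $11,330, so no add-on is due.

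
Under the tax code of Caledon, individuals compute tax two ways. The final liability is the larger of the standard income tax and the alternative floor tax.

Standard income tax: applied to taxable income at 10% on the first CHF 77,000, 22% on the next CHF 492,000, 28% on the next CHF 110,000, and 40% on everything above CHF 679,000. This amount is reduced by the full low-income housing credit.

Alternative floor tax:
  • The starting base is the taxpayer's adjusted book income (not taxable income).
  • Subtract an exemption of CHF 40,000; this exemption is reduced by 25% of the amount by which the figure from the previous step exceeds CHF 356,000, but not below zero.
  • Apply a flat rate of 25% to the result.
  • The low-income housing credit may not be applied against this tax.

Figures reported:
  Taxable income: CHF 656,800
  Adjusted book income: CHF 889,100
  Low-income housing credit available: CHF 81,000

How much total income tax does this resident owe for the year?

Standard income tax:
  CHF 77,000 × 10% = CHF 7,700
  CHF 492,000 × 22% = CHF 108,240
  CHF 87,800 × 28% = CHF 24,584
  → CHF 140,524
  Less low-income housing credit CHF 81,000 → CHF 59,524

Alternative floor tax:
  Base (adjusted book income): CHF 889,100
  Exemption: 25% × (CHF 889,100 − CHF 356,000) = CHF 133,275 ≥ CHF 40,000, so the exemption is fully phased out
  Base: CHF 889,100 − CHF 0 = CHF 889,100
  CHF 889,100 × 25% = CHF 222,275

CHF 222,275 > CHF 59,524, so the alternative floor tax is the binding amount.

CHF 222,275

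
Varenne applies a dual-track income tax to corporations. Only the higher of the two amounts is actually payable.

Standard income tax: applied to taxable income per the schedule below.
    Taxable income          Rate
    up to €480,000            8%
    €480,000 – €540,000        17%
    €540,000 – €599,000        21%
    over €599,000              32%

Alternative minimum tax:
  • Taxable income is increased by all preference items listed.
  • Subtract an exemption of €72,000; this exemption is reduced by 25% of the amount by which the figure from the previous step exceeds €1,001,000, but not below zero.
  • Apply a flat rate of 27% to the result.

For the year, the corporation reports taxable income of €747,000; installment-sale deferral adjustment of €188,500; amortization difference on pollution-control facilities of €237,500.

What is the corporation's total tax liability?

Alternative minimum tax:
  Adjusted income: €747,000 + €188,500 + €237,500 = €1,173,000
  Exemption: €72,000 − 25% × (€1,173,000 − €1,001,000) = €72,000 − €43,000 = €29,000
  Base: €1,173,000 − €29,000 = €1,144,000
  €1,144,000 × 27% = €308,880

Standard income tax:
  €480,000 × 8% = €38,400
  €60,000 × 17% = €10,200
  €59,000 × 21% = €12,390
  €148,000 × 32% = €47,360
  → €108,350

€308,880 > €108,350, so the alternative minimum tax is the binding amount.

€308,880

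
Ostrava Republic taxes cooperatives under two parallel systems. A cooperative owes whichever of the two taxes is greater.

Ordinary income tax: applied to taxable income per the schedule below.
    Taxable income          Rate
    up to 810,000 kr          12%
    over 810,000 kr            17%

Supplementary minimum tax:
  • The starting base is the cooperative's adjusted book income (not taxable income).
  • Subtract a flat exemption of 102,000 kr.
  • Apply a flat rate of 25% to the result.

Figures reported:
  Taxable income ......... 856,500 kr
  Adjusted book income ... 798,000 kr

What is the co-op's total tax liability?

174,000 kr

Supplementary minimum tax:
  Base (adjusted book income): 798,000 kr
  Less exemption 102,000 kr → base 696,000 kr
  696,000 kr × 25% = 174,000 kr

Ordinary income tax:
  810,000 kr × 12% = 97,200 kr
  46,500 kr × 17% = 7,905 kr
  → 105,105 kr

174,000 kr > 105,105 kr, so the supplementary minimum tax is the binding amount.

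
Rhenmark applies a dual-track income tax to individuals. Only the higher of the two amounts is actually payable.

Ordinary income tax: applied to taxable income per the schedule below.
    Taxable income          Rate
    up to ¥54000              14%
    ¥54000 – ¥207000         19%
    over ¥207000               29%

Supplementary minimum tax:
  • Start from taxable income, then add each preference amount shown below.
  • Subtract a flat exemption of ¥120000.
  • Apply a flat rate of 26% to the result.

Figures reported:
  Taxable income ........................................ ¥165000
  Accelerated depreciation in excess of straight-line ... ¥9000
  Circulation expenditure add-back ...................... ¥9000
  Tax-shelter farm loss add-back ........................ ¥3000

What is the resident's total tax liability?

Supplementary minimum tax:
  Adjusted income: ¥165000 + ¥9000 + ¥9000 + ¥3000 = ¥186000
  Less exemption ¥120000 → base ¥66000
  ¥66000 × 26% = ¥17160

Ordinary income tax:
  ¥54000 × 14% = ¥7560
  ¥111000 × 19% = ¥21090
  → ¥28650

¥28650 > ¥17160, so the ordinary income tax governs.

¥28650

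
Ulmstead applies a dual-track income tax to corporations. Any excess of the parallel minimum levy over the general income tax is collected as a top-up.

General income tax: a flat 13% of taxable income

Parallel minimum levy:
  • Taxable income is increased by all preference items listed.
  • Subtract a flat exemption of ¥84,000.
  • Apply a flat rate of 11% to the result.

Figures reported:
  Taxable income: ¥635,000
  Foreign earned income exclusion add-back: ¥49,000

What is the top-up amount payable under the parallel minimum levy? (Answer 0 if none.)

Parallel minimum levy:
  Adjusted income: ¥635,000 + ¥49,000 = ¥684,000
  Less exemption ¥84,000 → base ¥600,000
  ¥600,000 × 11% = ¥66,000

General income tax:
  ¥635,000 × 13% = ¥82,550

¥66,000 ≤ ¥82,550, so no add-on is due.

¥0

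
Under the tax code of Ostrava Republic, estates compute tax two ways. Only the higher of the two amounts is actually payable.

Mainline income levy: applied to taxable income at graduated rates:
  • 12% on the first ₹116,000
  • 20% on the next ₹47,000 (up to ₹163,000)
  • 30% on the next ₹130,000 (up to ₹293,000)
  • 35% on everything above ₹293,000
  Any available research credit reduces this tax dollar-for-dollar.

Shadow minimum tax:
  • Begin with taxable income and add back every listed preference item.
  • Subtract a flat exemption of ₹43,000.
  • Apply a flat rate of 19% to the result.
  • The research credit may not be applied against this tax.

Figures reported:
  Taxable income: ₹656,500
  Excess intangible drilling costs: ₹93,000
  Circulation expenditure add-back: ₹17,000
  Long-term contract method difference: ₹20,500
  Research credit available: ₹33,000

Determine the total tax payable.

Mainline income levy:
  ₹116,000 × 12% = ₹13,920
  ₹47,000 × 20% = ₹9,400
  ₹130,000 × 30% = ₹39,000
  ₹363,500 × 35% = ₹127,225
  → ₹189,545
  Less research credit ₹33,000 → ₹156,545

Shadow minimum tax:
  Adjusted income: ₹656,500 + ₹93,000 + ₹17,000 + ₹20,500 = ₹787,000
  Less exemption ₹43,000 → base ₹744,000
  ₹744,000 × 19% = ₹141,360

₹156,545 > ₹141,360, so the mainline income levy governs.

₹156,545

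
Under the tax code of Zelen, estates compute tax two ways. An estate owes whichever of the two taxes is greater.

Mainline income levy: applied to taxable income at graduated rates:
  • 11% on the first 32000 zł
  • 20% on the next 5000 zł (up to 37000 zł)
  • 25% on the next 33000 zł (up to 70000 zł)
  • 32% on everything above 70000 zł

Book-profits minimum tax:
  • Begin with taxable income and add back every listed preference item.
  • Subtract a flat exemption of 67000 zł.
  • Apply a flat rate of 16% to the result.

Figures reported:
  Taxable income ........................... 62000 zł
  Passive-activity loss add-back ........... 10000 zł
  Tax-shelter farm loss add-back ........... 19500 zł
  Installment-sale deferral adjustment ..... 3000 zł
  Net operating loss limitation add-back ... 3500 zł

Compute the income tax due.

Book-profits minimum tax:
  Adjusted income: 62000 zł + 10000 zł + 19500 zł + 3000 zł + 3500 zł = 98000 zł
  Less exemption 67000 zł → base 31000 zł
  31000 zł × 16% = 4960 zł

Mainline income levy:
  32000 zł × 11% = 3520 zł
  5000 zł × 20% = 1000 zł
  25000 zł × 25% = 6250 zł
  → 10770 zł

10770 zł > 4960 zł, so the mainline income levy governs.

10770 zł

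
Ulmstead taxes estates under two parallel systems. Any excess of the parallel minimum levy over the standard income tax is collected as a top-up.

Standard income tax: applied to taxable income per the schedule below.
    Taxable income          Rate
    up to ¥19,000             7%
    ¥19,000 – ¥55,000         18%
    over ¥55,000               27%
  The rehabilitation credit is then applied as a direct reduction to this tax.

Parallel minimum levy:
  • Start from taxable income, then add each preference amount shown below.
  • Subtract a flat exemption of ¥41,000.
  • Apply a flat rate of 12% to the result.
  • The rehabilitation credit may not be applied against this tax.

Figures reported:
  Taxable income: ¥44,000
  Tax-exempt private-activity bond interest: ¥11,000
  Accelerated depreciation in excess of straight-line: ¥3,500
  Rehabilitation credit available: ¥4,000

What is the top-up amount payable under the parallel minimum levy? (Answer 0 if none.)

¥270

Parallel minimum levy:
  Adjusted income: ¥44,000 + ¥11,000 + ¥3,500 = ¥58,500
  Less exemption ¥41,000 → base ¥17,500
  ¥17,500 × 12% = ¥2,100

Standard income tax:
  ¥19,000 × 7% = ¥1,330
  ¥25,000 × 18% = ¥4,500
  → ¥5,830
  Less rehabilitation credit ¥4,000 → ¥1,830

Excess of parallel minimum levy over standard income tax: ¥2,100 − ¥1,830 = ¥270.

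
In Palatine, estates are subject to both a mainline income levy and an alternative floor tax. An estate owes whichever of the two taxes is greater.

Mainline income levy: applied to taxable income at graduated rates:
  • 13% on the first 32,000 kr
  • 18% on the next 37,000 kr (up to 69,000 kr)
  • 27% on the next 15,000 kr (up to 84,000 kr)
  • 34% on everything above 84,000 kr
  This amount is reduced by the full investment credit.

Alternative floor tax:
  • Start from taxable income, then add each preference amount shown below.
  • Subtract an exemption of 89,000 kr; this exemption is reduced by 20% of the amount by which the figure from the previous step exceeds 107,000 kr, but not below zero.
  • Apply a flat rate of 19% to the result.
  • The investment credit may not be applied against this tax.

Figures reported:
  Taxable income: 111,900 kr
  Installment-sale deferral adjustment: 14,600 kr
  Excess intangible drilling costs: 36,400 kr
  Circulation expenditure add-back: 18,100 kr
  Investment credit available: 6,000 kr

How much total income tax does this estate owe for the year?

Mainline income levy:
  32,000 kr × 13% = 4,160 kr
  37,000 kr × 18% = 6,660 kr
  15,000 kr × 27% = 4,050 kr
  27,900 kr × 34% = 9,486 kr
  → 24,356 kr
  Less investment credit 6,000 kr → 18,356 kr

Alternative floor tax:
  Adjusted income: 111,900 kr + 14,600 kr + 36,400 kr + 18,100 kr = 181,000 kr
  Exemption: 89,000 kr − 20% × (181,000 kr − 107,000 kr) = 89,000 kr − 14,800 kr = 74,200 kr
  Base: 181,000 kr − 74,200 kr = 106,800 kr
  106,800 kr × 19% = 20,292 kr

20,292 kr > 18,356 kr, so the alternative floor tax is the binding amount.

20,292 kr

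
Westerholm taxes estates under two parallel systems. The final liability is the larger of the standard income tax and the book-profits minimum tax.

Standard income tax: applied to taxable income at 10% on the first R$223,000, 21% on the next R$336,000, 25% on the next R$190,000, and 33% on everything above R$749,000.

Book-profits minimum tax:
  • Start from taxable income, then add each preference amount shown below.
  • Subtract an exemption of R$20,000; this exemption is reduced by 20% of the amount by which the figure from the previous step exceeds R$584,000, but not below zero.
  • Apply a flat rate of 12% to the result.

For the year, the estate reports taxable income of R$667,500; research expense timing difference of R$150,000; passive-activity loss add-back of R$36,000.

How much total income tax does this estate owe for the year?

R$119,985

Book-profits minimum tax:
  Adjusted income: R$667,500 + R$150,000 + R$36,000 = R$853,500
  Exemption: 20% × (R$853,500 − R$584,000) = R$53,900 ≥ R$20,000, so the exemption is fully phased out
  Base: R$853,500 − R$0 = R$853,500
  R$853,500 × 12% = R$102,420

Standard income tax:
  R$223,000 × 10% = R$22,300
  R$336,000 × 21% = R$70,560
  R$108,500 × 25% = R$27,125
  → R$119,985

R$119,985 > R$102,420, so the standard income tax governs.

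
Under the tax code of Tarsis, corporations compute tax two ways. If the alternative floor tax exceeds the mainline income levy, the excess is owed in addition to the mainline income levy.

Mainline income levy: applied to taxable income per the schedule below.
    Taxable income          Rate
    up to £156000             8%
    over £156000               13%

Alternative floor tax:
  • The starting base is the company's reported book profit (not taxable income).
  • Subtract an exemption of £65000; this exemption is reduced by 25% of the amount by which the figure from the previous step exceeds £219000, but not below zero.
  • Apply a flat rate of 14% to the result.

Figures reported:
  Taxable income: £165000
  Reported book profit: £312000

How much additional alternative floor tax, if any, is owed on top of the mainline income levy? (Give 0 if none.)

Alternative floor tax:
  Base (reported book profit): £312000
  Exemption: £65000 − 25% × (£312000 − £219000) = £65000 − £23250 = £41750
  Base: £312000 − £41750 = £270250
  £270250 × 14% = £37835

Mainline income levy:
  £156000 × 8% = £12480
  £9000 × 13% = £1170
  → £13650

Excess of alternative floor tax over mainline income levy: £37835 − £13650 = £24185.

£24185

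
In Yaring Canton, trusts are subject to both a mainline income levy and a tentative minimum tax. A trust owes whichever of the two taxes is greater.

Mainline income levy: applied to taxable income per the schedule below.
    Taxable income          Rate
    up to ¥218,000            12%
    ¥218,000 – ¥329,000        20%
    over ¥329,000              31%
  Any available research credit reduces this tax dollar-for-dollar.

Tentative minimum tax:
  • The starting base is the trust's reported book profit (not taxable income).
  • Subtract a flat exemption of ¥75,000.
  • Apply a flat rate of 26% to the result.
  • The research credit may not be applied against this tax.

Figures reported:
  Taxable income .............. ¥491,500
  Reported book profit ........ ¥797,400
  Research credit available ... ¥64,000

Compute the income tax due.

¥187,824

Tentative minimum tax:
  Base (reported book profit): ¥797,400
  Less exemption ¥75,000 → base ¥722,400
  ¥722,400 × 26% = ¥187,824

Mainline income levy:
  ¥218,000 × 12% = ¥26,160
  ¥111,000 × 20% = ¥22,200
  ¥162,500 × 31% = ¥50,375
  → ¥98,735
  Less research credit ¥64,000 → ¥34,735

¥187,824 > ¥34,735, so the tentative minimum tax is the binding amount.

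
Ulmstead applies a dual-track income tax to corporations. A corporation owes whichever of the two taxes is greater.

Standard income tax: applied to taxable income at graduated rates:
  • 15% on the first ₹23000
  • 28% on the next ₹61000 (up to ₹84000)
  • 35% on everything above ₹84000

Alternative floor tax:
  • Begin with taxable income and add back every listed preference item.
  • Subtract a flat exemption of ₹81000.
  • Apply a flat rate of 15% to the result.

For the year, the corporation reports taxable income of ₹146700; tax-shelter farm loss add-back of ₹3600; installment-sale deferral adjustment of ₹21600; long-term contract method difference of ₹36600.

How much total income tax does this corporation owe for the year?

Alternative floor tax:
  Adjusted income: ₹146700 + ₹3600 + ₹21600 + ₹36600 = ₹208500
  Less exemption ₹81000 → base ₹127500
  ₹127500 × 15% = ₹19125

Standard income tax:
  ₹23000 × 15% = ₹3450
  ₹61000 × 28% = ₹17080
  ₹62700 × 35% = ₹21945
  → ₹42475

₹42475 > ₹19125, so the standard income tax governs.

₹42475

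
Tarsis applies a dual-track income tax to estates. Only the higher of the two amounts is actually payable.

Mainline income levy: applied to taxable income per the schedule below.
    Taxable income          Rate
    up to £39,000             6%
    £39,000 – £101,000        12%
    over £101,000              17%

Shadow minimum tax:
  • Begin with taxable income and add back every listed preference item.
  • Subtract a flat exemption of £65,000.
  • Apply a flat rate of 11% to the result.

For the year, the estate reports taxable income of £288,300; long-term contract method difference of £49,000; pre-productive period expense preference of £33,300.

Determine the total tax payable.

Shadow minimum tax:
  Adjusted income: £288,300 + £49,000 + £33,300 = £370,600
  Less exemption £65,000 → base £305,600
  £305,600 × 11% = £33,616

Mainline income levy:
  £39,000 × 6% = £2,340
  £62,000 × 12% = £7,440
  £187,300 × 17% = £31,841
  → £41,621

£41,621 > £33,616, so the mainline income levy governs.

£41,621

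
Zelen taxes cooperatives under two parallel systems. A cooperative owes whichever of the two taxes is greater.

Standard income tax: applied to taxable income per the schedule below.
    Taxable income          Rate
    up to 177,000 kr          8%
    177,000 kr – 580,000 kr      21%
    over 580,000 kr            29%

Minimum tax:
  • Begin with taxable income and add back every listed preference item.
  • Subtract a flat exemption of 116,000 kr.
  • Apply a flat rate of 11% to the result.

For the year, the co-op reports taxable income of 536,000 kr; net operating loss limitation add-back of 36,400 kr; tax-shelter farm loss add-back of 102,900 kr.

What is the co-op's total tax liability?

Standard income tax:
  177,000 kr × 8% = 14,160 kr
  359,000 kr × 21% = 75,390 kr
  → 89,550 kr

Minimum tax:
  Adjusted income: 536,000 kr + 36,400 kr + 102,900 kr = 675,300 kr
  Less exemption 116,000 kr → base 559,300 kr
  559,300 kr × 11% = 61,523 kr

89,550 kr > 61,523 kr, so the standard income tax governs.

89,550 kr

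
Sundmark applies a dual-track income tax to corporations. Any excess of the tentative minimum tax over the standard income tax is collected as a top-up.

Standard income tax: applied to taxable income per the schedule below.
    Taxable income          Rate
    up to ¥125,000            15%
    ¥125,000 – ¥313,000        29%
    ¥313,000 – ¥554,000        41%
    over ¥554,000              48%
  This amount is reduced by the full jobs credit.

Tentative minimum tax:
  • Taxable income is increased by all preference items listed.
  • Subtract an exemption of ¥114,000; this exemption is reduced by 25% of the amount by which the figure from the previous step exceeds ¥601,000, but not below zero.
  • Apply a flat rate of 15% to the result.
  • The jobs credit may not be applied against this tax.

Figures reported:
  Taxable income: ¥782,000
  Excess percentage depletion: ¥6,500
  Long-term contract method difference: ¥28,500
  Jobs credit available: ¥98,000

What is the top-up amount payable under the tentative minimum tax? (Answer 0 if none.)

Standard income tax:
  ¥125,000 × 15% = ¥18,750
  ¥188,000 × 29% = ¥54,520
  ¥241,000 × 41% = ¥98,810
  ¥228,000 × 48% = ¥109,440
  → ¥281,520
  Less jobs credit ¥98,000 → ¥183,520

Tentative minimum tax:
  Adjusted income: ¥782,000 + ¥6,500 + ¥28,500 = ¥817,000
  Exemption: ¥114,000 − 25% × (¥817,000 − ¥601,000) = ¥114,000 − ¥54,000 = ¥60,000
  Base: ¥817,000 − ¥60,000 = ¥757,000
  ¥757,000 × 15% = ¥113,550

¥113,550 ≤ ¥183,520, so no add-on is due.

¥0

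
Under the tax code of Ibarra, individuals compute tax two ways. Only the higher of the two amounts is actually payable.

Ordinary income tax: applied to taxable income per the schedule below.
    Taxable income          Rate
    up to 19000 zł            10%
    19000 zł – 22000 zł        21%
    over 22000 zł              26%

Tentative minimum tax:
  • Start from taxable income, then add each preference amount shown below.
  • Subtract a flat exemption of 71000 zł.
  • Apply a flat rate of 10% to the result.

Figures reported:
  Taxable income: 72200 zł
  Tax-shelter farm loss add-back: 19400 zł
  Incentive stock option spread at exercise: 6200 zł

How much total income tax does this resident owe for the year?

15582 zł

Tentative minimum tax:
  Adjusted income: 72200 zł + 19400 zł + 6200 zł = 97800 zł
  Less exemption 71000 zł → base 26800 zł
  26800 zł × 10% = 2680 zł

Ordinary income tax:
  19000 zł × 10% = 1900 zł
  3000 zł × 21% = 630 zł
  50200 zł × 26% = 13052 zł
  → 15582 zł

15582 zł > 2680 zł, so the ordinary income tax governs.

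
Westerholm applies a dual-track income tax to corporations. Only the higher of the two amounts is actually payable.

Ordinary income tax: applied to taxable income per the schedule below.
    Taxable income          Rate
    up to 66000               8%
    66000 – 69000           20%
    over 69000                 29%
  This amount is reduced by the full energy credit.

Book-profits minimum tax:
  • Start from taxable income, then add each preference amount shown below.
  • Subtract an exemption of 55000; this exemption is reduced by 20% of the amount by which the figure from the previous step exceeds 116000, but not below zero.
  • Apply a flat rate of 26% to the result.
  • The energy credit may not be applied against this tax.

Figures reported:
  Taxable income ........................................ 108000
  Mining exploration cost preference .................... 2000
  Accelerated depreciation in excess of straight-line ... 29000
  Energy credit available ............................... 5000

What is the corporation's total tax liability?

23036

Book-profits minimum tax:
  Adjusted income: 108000 + 2000 + 29000 = 139000
  Exemption: 55000 − 20% × (139000 − 116000) = 55000 − 4600 = 50400
  Base: 139000 − 50400 = 88600
  88600 × 26% = 23036

Ordinary income tax:
  66000 × 8% = 5280
  3000 × 20% = 600
  39000 × 29% = 11310
  → 17190
  Less energy credit 5000 → 12190

23036 > 12190, so the book-profits minimum tax is the binding amount.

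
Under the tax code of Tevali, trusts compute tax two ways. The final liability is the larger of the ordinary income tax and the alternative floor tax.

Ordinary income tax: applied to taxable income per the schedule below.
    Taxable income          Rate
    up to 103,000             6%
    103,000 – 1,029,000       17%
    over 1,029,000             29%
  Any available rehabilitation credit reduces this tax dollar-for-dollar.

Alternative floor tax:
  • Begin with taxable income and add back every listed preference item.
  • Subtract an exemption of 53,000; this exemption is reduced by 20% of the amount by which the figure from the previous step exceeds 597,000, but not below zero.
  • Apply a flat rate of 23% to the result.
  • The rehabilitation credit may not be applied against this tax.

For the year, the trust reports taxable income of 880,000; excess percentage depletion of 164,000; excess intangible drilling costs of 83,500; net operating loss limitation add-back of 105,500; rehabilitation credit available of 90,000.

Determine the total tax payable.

Alternative floor tax:
  Adjusted income: 880,000 + 164,000 + 83,500 + 105,500 = 1,233,000
  Exemption: 20% × (1,233,000 − 597,000) = 127,200 ≥ 53,000, so the exemption is fully phased out
  Base: 1,233,000 − 0 = 1,233,000
  1,233,000 × 23% = 283,590

Ordinary income tax:
  103,000 × 6% = 6,180
  777,000 × 17% = 132,090
  → 138,270
  Less rehabilitation credit 90,000 → 48,270

283,590 > 48,270, so the alternative floor tax is the binding amount.

283,590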